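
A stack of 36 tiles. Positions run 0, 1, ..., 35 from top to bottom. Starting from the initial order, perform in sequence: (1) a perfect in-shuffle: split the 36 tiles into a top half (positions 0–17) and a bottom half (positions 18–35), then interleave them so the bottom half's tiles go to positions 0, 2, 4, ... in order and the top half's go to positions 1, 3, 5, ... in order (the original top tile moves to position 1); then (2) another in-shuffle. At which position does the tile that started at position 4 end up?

Track the tile from position 4 forward through each operation:
  after op 1 (in-shuffle): 4 → 9
  after op 2 (in-shuffle): 9 → 19

19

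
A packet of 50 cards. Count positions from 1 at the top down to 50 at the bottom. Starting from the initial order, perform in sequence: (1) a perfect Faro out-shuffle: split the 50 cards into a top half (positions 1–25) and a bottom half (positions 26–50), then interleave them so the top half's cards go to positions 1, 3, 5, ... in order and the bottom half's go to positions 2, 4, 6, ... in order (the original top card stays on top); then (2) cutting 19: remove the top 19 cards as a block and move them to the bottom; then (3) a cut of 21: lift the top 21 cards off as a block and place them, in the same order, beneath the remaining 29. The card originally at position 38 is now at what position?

Track the card from position 38 forward through each operation:
  after op 1 (out-shuffle): 38 → 26
  after op 2 (cut 19): 26 → 7
  after op 3 (cut 21): 7 → 36

36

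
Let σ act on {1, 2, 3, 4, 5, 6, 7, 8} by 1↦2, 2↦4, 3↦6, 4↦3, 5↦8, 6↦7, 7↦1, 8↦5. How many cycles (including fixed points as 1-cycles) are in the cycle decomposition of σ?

2

Cycle decomposition: (1 2 4 3 6 7) (5 8).
2 cycles.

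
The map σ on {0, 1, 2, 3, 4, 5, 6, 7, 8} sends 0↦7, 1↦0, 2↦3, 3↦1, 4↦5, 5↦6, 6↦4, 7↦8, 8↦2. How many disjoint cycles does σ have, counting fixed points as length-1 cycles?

2

Cycle decomposition: (0 7 8 2 3 1) (4 5 6).
2 cycles.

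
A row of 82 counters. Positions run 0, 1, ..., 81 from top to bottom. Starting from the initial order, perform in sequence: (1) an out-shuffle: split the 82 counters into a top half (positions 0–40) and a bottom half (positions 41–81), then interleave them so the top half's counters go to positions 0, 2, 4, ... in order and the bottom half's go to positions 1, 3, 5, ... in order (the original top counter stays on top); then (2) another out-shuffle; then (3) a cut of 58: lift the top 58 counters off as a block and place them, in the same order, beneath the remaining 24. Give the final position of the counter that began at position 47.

50

Track the counter from position 47 forward through each operation:
  after op 1 (out-shuffle): 47 → 13
  after op 2 (out-shuffle): 13 → 26
  after op 3 (cut 58): 26 → 50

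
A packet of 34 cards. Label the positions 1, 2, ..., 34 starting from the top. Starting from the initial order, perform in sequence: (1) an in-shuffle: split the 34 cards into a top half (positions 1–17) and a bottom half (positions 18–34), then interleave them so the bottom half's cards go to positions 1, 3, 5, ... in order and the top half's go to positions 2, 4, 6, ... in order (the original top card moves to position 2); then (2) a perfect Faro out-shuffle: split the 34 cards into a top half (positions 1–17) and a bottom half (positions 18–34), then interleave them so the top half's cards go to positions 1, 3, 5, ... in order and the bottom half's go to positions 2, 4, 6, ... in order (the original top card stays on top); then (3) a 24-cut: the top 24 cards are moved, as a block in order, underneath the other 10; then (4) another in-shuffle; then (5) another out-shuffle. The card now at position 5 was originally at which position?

20

Undo the operations in reverse order, starting from position 5:
  undo op 5 (out-shuffle, from top half): 5 ← 3
  undo op 4 (in-shuffle, from bottom half): 3 ← 19
  undo op 3 (cut 24): 19 ← 9
  undo op 2 (out-shuffle, from top half): 9 ← 5
  undo op 1 (in-shuffle, from bottom half): 5 ← 20
So the card at position 5 came from original position 20.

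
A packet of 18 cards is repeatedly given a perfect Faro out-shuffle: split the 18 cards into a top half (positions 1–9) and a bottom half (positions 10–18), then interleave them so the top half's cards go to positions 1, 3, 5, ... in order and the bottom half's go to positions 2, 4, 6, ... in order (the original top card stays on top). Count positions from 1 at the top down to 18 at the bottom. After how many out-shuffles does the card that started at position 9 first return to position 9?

Follow position 9 under repeated out-shuffles:
9 → 17 → 16 → 14 → 10 → 2 → 3 → 5 → 9
It first returns after 8 out-shuffles.

8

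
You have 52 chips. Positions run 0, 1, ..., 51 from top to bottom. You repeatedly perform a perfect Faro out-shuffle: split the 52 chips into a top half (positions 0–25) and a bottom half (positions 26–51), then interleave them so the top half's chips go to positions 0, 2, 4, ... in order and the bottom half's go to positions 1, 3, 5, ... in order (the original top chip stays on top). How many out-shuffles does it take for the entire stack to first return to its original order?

8

The out-shuffle permutes the 52 positions with cycle lengths [1, 1, 2, 8, 8, 8, 8, 8, 8].
Every chip is home exactly when every cycle has completed a whole number of laps, i.e. after lcm(1, 2, 8) = 8 out-shuffles.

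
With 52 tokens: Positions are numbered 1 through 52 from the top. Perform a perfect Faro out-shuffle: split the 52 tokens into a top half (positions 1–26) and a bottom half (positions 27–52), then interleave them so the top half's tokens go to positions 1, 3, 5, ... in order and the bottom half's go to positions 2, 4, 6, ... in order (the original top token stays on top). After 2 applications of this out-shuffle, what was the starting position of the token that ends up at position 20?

44

Work backwards from position 20, undoing one out-shuffle at a time:
20 ← 36 ← 44
So the token now at position 20 started at position 44.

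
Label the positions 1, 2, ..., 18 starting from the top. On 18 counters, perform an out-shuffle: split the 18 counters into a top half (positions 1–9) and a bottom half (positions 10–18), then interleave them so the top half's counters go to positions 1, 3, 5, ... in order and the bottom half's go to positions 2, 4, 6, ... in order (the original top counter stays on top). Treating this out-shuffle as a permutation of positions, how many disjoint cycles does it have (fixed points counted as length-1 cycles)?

Trace each unvisited position around until it returns:
(1) (2 3 5 9 17 16 14 10) (4 7 13 8 15 12 6 11) (18)
4 cycles in total.

4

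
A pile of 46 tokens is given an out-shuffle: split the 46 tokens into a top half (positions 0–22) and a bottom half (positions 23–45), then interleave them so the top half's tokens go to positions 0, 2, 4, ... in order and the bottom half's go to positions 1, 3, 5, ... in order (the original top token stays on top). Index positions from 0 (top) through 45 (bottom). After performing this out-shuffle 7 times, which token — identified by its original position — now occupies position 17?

4

Work backwards from position 17, undoing one out-shuffle at a time:
17 ← 31 ← 38 ← 19 ← 32 ← 16 ← 8 ← 4
So the token now at position 17 started at position 4.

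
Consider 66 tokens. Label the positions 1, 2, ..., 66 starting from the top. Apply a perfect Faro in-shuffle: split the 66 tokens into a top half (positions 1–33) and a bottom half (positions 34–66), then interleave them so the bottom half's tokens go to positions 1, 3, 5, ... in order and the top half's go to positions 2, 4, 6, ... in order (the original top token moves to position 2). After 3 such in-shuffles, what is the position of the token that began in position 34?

4

Track the token's position through each in-shuffle:
34 → 1 → 2 → 4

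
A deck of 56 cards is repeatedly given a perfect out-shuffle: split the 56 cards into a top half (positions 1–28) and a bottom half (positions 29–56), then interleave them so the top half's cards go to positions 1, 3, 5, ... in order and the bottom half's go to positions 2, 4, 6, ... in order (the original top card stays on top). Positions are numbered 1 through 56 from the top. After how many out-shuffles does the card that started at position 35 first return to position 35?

20

Follow position 35 under repeated out-shuffles:
35 → 14 → 27 → 53 → 50 → 44 → 32 → 8 → 15 → 29 → 2 → 3 → 5 → 9 → 17 → 33 → 10 → 19 → 37 → 18 → 35
It first returns after 20 out-shuffles.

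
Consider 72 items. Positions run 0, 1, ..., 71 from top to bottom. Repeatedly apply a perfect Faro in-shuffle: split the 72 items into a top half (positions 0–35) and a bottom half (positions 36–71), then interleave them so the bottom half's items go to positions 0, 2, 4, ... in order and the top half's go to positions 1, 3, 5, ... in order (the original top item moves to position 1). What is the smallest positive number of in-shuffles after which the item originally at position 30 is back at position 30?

Follow position 30 under repeated in-shuffles:
30 → 61 → 50 → 28 → 57 → 42 → 12 → 25 → 51 → 30
It first returns after 9 in-shuffles.

9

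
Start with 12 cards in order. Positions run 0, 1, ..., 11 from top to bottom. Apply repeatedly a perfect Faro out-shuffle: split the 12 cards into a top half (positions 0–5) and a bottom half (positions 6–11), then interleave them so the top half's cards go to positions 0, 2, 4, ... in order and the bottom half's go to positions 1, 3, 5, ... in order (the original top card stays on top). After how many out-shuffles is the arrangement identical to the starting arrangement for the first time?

10

The out-shuffle permutes the 12 positions with cycle lengths [1, 1, 10].
Every card is home exactly when every cycle has completed a whole number of laps, i.e. after lcm(1, 10) = 10 out-shuffles.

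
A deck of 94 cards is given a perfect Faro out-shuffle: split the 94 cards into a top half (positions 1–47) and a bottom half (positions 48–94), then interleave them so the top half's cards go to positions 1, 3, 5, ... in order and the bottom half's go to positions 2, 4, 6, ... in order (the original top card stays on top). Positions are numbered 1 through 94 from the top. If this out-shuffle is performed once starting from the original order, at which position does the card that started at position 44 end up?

87

Track the card's position through each out-shuffle:
44 → 87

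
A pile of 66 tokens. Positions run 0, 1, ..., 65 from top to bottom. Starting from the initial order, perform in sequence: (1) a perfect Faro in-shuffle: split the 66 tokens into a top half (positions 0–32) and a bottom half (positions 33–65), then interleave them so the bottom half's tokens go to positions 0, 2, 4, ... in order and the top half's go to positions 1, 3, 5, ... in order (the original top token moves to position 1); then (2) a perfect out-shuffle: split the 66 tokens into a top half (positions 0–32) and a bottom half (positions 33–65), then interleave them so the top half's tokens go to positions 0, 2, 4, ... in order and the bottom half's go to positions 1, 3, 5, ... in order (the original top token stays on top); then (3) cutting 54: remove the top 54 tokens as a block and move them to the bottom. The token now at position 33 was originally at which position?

21

Undo the operations in reverse order, starting from position 33:
  undo op 3 (cut 54): 33 ← 21
  undo op 2 (out-shuffle, from bottom half): 21 ← 43
  undo op 1 (in-shuffle, from top half): 43 ← 21
So the token at position 33 came from original position 21.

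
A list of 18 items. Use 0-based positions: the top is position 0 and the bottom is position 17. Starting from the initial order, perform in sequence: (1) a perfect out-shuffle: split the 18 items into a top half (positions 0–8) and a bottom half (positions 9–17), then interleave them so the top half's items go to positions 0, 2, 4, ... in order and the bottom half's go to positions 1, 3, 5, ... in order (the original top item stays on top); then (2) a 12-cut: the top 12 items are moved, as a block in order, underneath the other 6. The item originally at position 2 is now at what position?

Track the item from position 2 forward through each operation:
  after op 1 (out-shuffle): 2 → 4
  after op 2 (cut 12): 4 → 10

10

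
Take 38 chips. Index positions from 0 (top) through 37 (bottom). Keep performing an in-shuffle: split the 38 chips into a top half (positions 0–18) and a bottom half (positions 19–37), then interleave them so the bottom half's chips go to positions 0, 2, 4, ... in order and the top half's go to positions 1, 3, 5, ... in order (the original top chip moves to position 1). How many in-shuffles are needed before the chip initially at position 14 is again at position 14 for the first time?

Follow position 14 under repeated in-shuffles:
14 → 29 → 20 → 2 → 5 → 11 → 23 → 8 → 17 → 35 → 32 → 26 → 14
It first returns after 12 in-shuffles.

12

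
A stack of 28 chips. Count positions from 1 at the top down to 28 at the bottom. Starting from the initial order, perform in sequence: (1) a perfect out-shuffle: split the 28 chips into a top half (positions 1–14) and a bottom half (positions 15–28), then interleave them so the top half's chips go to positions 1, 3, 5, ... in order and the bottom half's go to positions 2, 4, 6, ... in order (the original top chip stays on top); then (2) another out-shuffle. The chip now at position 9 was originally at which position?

3

Undo the operations in reverse order, starting from position 9:
  undo op 2 (out-shuffle, from top half): 9 ← 5
  undo op 1 (out-shuffle, from top half): 5 ← 3
So the chip at position 9 came from original position 3.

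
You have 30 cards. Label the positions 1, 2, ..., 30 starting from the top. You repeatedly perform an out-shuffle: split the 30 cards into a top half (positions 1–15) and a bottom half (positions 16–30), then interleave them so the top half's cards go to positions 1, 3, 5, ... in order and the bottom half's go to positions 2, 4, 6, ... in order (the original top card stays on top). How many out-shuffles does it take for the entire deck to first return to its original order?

28

The out-shuffle permutes the 30 positions with cycle lengths [1, 1, 28].
Every card is home exactly when every cycle has completed a whole number of laps, i.e. after lcm(1, 28) = 28 out-shuffles.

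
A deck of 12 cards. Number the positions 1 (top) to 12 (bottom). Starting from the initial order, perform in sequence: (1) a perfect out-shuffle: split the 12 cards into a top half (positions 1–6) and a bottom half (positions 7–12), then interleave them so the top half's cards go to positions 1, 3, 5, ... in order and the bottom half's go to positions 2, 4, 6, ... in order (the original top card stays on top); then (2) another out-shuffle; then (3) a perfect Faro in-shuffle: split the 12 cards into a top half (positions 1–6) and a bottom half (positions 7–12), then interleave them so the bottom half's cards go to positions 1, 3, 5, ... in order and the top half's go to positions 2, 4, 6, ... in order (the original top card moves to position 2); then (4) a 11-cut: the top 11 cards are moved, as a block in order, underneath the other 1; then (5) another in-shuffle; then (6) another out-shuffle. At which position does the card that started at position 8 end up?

Track the card from position 8 forward through each operation:
  after op 1 (out-shuffle): 8 → 4
  after op 2 (out-shuffle): 4 → 7
  after op 3 (in-shuffle): 7 → 1
  after op 4 (cut 11): 1 → 2
  after op 5 (in-shuffle): 2 → 4
  after op 6 (out-shuffle): 4 → 7

7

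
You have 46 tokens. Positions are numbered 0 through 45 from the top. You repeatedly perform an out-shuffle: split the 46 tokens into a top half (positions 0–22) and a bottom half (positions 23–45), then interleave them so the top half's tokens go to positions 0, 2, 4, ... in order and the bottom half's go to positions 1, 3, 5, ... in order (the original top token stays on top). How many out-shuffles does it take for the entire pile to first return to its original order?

12

The out-shuffle permutes the 46 positions with cycle lengths [1, 1, 2, 4, 4, 4, 6, 12, 12].
Every token is home exactly when every cycle has completed a whole number of laps, i.e. after lcm(1, 2, 4, 6, 12) = 12 out-shuffles.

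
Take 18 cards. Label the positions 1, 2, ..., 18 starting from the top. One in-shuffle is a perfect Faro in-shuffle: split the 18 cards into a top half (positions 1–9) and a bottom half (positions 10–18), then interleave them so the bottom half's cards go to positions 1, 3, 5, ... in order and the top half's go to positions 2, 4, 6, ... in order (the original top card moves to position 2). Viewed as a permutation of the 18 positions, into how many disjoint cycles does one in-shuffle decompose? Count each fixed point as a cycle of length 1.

Trace each unvisited position around until it returns:
(1 2 4 8 16 13 ... len 18)
1 cycle in total.

1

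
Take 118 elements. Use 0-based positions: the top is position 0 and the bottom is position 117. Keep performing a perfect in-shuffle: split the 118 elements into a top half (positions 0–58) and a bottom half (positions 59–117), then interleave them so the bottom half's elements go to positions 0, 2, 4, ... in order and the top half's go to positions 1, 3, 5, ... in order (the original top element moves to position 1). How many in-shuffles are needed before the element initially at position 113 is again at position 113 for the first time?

24

Follow position 113 under repeated in-shuffles:
113 → 108 → 98 → 78 → 38 → 77 → 36 → 73 → ... → 113 (length 24)
It first returns after 24 in-shuffles.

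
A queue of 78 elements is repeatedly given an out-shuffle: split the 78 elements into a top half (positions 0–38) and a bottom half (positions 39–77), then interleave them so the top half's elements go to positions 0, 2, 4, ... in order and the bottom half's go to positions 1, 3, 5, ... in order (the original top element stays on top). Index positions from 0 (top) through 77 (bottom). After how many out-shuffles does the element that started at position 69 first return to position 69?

30

Follow position 69 under repeated out-shuffles:
69 → 61 → 45 → 13 → 26 → 52 → 27 → 54 → ... → 69 (length 30)
It first returns after 30 out-shuffles.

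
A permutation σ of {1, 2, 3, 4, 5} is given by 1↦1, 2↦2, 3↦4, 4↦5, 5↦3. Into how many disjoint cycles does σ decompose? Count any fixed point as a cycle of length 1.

3

Cycle decomposition: (1) (2) (3 4 5).
3 cycles.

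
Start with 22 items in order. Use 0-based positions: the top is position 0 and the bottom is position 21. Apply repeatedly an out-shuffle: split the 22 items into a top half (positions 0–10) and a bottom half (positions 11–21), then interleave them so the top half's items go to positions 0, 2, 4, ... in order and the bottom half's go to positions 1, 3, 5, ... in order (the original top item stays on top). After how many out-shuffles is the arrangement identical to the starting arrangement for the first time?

6

The out-shuffle permutes the 22 positions with cycle lengths [1, 1, 2, 3, 3, 6, 6].
Every item is home exactly when every cycle has completed a whole number of laps, i.e. after lcm(1, 2, 3, 6) = 6 out-shuffles.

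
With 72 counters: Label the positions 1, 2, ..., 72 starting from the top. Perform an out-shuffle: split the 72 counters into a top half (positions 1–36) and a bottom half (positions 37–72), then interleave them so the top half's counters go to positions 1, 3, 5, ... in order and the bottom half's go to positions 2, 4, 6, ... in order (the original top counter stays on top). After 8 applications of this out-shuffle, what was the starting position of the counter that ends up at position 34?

48

Work backwards from position 34, undoing one out-shuffle at a time:
34 ← 53 ← 27 ← 14 ← 43 ← 22 ← 47 ← 24 ← 48
So the counter now at position 34 started at position 48.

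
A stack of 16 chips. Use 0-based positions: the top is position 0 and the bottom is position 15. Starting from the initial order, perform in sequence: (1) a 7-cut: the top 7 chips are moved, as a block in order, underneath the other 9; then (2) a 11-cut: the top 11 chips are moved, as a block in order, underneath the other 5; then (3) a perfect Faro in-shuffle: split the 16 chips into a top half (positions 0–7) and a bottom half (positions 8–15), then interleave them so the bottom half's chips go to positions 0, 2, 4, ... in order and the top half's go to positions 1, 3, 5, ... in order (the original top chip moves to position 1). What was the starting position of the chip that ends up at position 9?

Undo the operations in reverse order, starting from position 9:
  undo op 3 (in-shuffle, from top half): 9 ← 4
  undo op 2 (cut 11): 4 ← 15
  undo op 1 (cut 7): 15 ← 6
So the chip at position 9 came from original position 6.

6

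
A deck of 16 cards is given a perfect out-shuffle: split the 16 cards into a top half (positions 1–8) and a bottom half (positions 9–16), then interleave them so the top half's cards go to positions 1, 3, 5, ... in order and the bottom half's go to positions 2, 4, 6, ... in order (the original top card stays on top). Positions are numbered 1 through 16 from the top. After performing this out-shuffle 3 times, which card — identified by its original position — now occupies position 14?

12

Work backwards from position 14, undoing one out-shuffle at a time:
14 ← 15 ← 8 ← 12
So the card now at position 14 started at position 12.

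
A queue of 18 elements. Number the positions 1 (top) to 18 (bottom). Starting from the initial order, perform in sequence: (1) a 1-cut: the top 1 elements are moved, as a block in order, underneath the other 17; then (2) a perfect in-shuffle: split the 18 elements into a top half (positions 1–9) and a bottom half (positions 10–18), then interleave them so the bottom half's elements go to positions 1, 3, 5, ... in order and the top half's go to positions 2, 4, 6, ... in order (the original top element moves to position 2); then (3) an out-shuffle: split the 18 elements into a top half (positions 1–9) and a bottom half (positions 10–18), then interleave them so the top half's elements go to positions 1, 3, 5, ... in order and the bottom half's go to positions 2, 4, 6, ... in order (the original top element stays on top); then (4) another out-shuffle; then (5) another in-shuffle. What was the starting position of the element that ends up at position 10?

Undo the operations in reverse order, starting from position 10:
  undo op 5 (in-shuffle, from top half): 10 ← 5
  undo op 4 (out-shuffle, from top half): 5 ← 3
  undo op 3 (out-shuffle, from top half): 3 ← 2
  undo op 2 (in-shuffle, from top half): 2 ← 1
  undo op 1 (cut 1): 1 ← 2
So the element at position 10 came from original position 2.

2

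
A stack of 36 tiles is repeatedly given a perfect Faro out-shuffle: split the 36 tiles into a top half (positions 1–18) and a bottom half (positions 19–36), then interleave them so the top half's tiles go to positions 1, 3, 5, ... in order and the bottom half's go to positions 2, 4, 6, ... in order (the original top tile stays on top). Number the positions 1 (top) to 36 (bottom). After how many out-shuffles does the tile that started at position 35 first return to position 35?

12

Follow position 35 under repeated out-shuffles:
35 → 34 → 32 → 28 → 20 → 4 → 7 → 13 → 25 → 14 → 27 → 18 → 35
It first returns after 12 out-shuffles.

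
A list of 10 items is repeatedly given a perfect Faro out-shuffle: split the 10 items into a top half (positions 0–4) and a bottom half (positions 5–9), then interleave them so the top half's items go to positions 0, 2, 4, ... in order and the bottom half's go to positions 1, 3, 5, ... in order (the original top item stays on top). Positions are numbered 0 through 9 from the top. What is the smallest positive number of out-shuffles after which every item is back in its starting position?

The out-shuffle permutes the 10 positions with cycle lengths [1, 1, 2, 6].
Every item is home exactly when every cycle has completed a whole number of laps, i.e. after lcm(1, 2, 6) = 6 out-shuffles.

6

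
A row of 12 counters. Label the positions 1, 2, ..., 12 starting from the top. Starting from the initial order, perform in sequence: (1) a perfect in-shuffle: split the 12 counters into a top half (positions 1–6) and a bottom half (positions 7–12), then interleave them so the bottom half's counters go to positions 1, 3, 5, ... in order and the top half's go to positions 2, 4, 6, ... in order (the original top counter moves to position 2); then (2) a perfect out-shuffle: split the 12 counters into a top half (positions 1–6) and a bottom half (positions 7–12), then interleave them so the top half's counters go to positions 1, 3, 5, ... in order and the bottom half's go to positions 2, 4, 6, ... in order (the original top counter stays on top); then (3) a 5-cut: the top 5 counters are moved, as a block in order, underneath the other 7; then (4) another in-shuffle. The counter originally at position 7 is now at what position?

3

Track the counter from position 7 forward through each operation:
  after op 1 (in-shuffle): 7 → 1
  after op 2 (out-shuffle): 1 → 1
  after op 3 (cut 5): 1 → 8
  after op 4 (in-shuffle): 8 → 3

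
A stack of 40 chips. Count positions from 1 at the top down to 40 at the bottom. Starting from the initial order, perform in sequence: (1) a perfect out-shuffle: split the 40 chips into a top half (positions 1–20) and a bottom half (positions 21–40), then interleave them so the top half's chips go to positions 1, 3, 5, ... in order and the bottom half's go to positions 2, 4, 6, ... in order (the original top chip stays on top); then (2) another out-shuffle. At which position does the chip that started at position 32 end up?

8

Track the chip from position 32 forward through each operation:
  after op 1 (out-shuffle): 32 → 24
  after op 2 (out-shuffle): 24 → 8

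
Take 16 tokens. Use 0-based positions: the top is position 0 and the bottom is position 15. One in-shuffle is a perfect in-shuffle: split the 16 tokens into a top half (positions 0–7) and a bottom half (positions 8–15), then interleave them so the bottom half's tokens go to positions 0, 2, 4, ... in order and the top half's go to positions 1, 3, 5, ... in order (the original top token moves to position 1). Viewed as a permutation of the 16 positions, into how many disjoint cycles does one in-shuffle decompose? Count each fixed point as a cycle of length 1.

2

Trace each unvisited position around until it returns:
(0 1 3 7 15 14 12 8) (2 5 11 6 13 10 4 9)
2 cycles in total.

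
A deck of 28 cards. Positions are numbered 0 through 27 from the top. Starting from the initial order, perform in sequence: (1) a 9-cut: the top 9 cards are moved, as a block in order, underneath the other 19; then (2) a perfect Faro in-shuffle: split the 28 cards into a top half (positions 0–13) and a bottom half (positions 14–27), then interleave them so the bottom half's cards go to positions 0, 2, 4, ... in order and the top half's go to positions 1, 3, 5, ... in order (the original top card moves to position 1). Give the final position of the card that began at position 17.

Track the card from position 17 forward through each operation:
  after op 1 (cut 9): 17 → 8
  after op 2 (in-shuffle): 8 → 17

17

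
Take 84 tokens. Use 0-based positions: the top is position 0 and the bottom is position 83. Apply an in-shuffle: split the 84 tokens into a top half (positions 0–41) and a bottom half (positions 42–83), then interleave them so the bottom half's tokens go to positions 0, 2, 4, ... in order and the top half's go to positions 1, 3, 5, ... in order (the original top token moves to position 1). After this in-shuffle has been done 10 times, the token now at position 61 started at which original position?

Work backwards from position 61, undoing one in-shuffle at a time:
61 ← 30 ← 57 ← 28 ← 56 ← 70 ← 77 ← 38 ← 61 ← 30 ← 57
So the token now at position 61 started at position 57.

57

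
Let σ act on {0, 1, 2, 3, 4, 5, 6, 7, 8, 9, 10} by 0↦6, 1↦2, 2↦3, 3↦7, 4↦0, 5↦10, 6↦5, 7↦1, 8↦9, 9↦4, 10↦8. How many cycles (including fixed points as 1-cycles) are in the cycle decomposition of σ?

2

Cycle decomposition: (0 6 5 10 8 9 4) (1 2 3 7).
2 cycles.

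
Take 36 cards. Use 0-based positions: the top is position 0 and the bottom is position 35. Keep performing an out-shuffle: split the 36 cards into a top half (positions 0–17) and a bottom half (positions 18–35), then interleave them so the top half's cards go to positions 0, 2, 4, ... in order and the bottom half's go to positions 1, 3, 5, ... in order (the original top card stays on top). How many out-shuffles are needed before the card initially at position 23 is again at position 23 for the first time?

12

Follow position 23 under repeated out-shuffles:
23 → 11 → 22 → 9 → 18 → 1 → 2 → 4 → 8 → 16 → 32 → 29 → 23
It first returns after 12 out-shuffles.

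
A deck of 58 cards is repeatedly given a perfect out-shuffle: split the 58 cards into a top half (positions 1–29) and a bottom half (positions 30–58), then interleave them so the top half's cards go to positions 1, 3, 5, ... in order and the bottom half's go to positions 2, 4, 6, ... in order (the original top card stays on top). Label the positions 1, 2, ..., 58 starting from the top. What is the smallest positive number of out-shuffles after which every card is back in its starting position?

The out-shuffle permutes the 58 positions with cycle lengths [1, 1, 2, 18, 18, 18].
Every card is home exactly when every cycle has completed a whole number of laps, i.e. after lcm(1, 2, 18) = 18 out-shuffles.

18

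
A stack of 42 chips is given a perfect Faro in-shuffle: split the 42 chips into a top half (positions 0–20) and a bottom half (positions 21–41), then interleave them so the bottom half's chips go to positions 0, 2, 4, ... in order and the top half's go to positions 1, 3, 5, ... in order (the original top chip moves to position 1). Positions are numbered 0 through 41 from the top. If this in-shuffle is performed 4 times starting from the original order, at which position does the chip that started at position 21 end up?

7

Track the chip's position through each in-shuffle:
21 → 0 → 1 → 3 → 7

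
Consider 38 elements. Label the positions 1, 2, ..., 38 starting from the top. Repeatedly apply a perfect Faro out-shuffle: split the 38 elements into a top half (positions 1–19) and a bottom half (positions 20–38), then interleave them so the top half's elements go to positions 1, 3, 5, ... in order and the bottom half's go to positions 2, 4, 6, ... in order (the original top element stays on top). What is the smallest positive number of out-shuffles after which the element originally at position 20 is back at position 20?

Follow position 20 under repeated out-shuffles:
20 → 2 → 3 → 5 → 9 → 17 → 33 → 28 → ... → 20 (length 36)
It first returns after 36 out-shuffles.

36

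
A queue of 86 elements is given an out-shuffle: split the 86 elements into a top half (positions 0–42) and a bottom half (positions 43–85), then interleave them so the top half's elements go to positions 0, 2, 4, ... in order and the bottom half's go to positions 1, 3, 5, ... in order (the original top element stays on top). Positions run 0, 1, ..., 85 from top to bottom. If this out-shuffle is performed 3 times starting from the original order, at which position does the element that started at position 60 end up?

Track the element's position through each out-shuffle:
60 → 35 → 70 → 55

55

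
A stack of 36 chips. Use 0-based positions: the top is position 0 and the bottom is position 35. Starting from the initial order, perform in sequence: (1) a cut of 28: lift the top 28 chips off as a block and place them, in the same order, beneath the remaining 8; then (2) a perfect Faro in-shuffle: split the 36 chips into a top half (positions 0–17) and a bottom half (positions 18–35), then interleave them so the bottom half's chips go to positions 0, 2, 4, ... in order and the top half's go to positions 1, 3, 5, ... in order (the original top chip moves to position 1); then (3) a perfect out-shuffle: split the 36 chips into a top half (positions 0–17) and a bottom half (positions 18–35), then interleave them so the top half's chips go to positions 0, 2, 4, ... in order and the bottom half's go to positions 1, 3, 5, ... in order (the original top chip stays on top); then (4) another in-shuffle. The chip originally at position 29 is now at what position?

Track the chip from position 29 forward through each operation:
  after op 1 (cut 28): 29 → 1
  after op 2 (in-shuffle): 1 → 3
  after op 3 (out-shuffle): 3 → 6
  after op 4 (in-shuffle): 6 → 13

13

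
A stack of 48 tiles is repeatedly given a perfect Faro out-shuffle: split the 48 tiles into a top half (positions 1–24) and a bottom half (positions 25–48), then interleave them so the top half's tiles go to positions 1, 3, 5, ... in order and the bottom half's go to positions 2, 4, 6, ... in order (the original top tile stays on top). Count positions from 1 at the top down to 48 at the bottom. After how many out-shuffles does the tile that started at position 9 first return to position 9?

23

Follow position 9 under repeated out-shuffles:
9 → 17 → 33 → 18 → 35 → 22 → 43 → 38 → ... → 9 (length 23)
It first returns after 23 out-shuffles.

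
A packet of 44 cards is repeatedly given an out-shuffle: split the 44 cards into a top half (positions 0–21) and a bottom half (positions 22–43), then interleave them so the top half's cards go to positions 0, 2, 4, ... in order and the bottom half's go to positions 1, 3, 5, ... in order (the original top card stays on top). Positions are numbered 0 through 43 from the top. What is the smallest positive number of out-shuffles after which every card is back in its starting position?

The out-shuffle permutes the 44 positions with cycle lengths [1, 1, 14, 14, 14].
Every card is home exactly when every cycle has completed a whole number of laps, i.e. after lcm(1, 14) = 14 out-shuffles.

14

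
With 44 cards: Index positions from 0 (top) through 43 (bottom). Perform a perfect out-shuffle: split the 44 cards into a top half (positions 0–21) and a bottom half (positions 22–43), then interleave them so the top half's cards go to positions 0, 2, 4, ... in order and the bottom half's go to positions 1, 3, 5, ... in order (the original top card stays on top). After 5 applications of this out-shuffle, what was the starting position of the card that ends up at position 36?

28

Work backwards from position 36, undoing one out-shuffle at a time:
36 ← 18 ← 9 ← 26 ← 13 ← 28
So the card now at position 36 started at position 28.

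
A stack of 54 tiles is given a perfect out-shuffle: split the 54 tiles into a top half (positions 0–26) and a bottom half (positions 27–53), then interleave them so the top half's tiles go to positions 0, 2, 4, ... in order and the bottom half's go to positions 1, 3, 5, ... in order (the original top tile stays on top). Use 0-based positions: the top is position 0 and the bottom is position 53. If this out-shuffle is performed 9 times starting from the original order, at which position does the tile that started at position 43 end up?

21

Track the tile's position through each out-shuffle:
43 → 33 → 13 → 26 → 52 → 51 → 49 → 45 → 37 → 21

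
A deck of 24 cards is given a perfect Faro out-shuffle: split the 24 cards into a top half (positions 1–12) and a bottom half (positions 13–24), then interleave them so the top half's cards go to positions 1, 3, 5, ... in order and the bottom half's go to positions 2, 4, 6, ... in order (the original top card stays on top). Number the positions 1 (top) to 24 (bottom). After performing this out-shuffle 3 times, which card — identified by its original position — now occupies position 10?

Work backwards from position 10, undoing one out-shuffle at a time:
10 ← 17 ← 9 ← 5
So the card now at position 10 started at position 5.

5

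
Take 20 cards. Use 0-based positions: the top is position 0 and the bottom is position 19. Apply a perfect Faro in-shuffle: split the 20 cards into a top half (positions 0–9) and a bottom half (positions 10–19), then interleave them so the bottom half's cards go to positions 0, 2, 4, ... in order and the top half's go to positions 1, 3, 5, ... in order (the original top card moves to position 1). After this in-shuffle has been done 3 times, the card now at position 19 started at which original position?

Work backwards from position 19, undoing one in-shuffle at a time:
19 ← 9 ← 4 ← 12
So the card now at position 19 started at position 12.

12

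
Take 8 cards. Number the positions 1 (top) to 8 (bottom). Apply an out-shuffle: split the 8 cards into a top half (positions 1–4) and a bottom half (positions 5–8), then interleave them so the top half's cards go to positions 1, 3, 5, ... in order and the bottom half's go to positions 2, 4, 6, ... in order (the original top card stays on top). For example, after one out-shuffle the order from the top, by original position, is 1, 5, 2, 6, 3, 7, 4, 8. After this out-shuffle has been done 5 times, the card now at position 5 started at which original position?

Work backwards from position 5, undoing one out-shuffle at a time:
5 ← 3 ← 2 ← 5 ← 3 ← 2
So the card now at position 5 started at position 2.

2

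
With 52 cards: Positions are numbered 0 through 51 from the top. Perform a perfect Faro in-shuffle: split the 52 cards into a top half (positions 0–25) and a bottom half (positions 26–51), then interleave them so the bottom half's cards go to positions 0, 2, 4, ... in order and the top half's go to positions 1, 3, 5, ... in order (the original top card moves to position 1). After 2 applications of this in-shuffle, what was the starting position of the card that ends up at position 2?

Work backwards from position 2, undoing one in-shuffle at a time:
2 ← 27 ← 13
So the card now at position 2 started at position 13.

13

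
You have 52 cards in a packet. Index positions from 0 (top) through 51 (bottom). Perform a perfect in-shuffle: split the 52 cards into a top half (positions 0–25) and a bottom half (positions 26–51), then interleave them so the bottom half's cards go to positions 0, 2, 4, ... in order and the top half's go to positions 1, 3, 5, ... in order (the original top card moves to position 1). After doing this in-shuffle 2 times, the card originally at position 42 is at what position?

12

Track the card's position through each in-shuffle:
42 → 32 → 12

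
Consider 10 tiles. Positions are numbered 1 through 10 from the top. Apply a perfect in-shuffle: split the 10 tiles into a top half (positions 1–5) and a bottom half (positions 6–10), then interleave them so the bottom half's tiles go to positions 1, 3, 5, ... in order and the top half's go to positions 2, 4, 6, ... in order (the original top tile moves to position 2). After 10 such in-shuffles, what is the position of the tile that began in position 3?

Track the tile's position through each in-shuffle:
3 → 6 → 1 → 2 → 4 → 8 → 5 → 10 → 9 → 7 → 3

3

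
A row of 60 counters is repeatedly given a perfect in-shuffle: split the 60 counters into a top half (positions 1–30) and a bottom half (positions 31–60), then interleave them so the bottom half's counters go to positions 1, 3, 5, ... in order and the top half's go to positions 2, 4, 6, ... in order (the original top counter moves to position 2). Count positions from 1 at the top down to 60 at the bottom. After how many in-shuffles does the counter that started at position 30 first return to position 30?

60

Follow position 30 under repeated in-shuffles:
30 → 60 → 59 → 57 → 53 → 45 → 29 → 58 → ... → 30 (length 60)
It first returns after 60 in-shuffles.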